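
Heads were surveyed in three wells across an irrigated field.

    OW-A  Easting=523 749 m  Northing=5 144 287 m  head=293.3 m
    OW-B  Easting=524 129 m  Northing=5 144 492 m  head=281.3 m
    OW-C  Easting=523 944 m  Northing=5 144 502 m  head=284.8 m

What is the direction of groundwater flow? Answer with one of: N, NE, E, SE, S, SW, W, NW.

NE

Differences from OW-A: to OW-B (Δx, Δy, Δh) = (380, 205, -12.0); to OW-C = (195, 215, -8.5).
Solve a·Δx + b·Δy = Δh: det = 380·215 − 195·205 = 41725.
∂h/∂x = [(-12.0)·215 − (-8.5)·205] / 41725 = -0.02007
∂h/∂y = [380·(-8.5) − 195·(-12.0)] / 41725 = -0.02133
Flow = −∇h = (+0.02007 east, +0.02133 north), which points northeast.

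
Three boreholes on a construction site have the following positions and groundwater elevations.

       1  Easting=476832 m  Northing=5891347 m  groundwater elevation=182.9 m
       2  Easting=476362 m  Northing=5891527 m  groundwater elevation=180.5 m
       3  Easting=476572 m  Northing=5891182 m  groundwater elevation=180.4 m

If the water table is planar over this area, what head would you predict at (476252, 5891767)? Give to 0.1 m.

With h = a·x + b·y + c and 1 as origin, the differences give:
  (-470)·a + 180·b = -2.4
  (-260)·a + (-165)·b = -2.5
Eliminate b (×(-165) and ×180, subtract): 124350·a = 846.00 → a = ∂h/∂x = +0.006803
Back-substitute: b = ∂h/∂y = +0.004431.
h(476252, 5891767) = 182.9 + (+0.006803)·(-580) + (+0.004431)·(420) = 182.9 -3.946 +1.861 = 180.815 m.

180.8 m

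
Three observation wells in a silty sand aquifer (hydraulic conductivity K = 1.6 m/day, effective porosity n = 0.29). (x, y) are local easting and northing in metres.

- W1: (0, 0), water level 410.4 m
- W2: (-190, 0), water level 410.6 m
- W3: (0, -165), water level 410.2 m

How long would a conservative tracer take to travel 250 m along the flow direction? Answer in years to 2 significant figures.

77 years

∂h/∂x = (410.6 − 410.4) / (-190 − 0) = -0.001053
∂h/∂y = (410.2 − 410.4) / (-165 − 0) = +0.001212
|∇h| = √(-0.001053² + 0.001212²) = 0.001606
Seepage velocity v = K·i/n = 1.6 × 0.001606 / 0.29 = 0.008861 m/day.
t = 250 / 0.008861 = 2.821e+04 days = 77.2 years.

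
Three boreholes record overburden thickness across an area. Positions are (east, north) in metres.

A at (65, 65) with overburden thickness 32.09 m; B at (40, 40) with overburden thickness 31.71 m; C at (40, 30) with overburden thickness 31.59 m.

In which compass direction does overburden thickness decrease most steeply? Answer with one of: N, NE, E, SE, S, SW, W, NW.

Taking A as reference: B−A = (-25, -25, -0.38); C−A = (-25, -35, -0.50).
Solve a·Δx + b·Δy = Δd: det = (-25)·(-35) − (-25)·(-25) = 250.
∂d/∂x = [(-0.38)·(-35) − (-0.50)·(-25)] / 250 = +0.003200
∂d/∂y = [(-25)·(-0.50) − (-25)·(-0.38)] / 250 = +0.01200
Steepest decrease is along −∇f = (-0.003200 E, -0.01200 N) → south.

S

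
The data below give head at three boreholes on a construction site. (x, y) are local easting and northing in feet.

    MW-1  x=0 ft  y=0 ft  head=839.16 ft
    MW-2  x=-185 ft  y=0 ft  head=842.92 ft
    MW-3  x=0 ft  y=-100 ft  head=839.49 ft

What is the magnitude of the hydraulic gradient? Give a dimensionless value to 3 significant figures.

∂h/∂x = (842.92 − 839.16) / (-185 − 0) = -0.02032
∂h/∂y = (839.49 − 839.16) / (-100 − 0) = -0.003300
|∇h| = √(-0.02032² + -0.003300²) = 0.02059

0.0206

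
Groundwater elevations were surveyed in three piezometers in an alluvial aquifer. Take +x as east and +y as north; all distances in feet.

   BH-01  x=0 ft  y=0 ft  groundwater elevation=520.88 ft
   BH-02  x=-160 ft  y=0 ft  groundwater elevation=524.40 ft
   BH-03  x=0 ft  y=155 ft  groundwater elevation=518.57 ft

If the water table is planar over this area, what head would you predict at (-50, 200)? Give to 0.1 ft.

∂h/∂x = (524.40 − 520.88) / (-160 − 0) = -0.02200
∂h/∂y = (518.57 − 520.88) / (155 − 0) = -0.01490
h(-50, 200) = 520.88 + (-0.02200)·(-50) + (-0.01490)·(200) = 520.88 +1.100 -2.981 = 518.999 ft.

519.0 ft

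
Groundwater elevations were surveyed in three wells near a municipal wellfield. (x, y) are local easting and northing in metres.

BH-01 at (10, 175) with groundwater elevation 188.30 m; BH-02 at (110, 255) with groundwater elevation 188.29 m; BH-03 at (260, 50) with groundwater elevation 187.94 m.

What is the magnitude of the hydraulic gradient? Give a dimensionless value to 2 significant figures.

Differences from BH-01: to BH-02 (Δx, Δy, Δh) = (100, 80, -0.01); to BH-03 = (250, -125, -0.36).
Solve a·Δx + b·Δy = Δh: det = 100·(-125) − 250·80 = -32500.
∂h/∂x = [(-0.01)·(-125) − (-0.36)·80] / -32500 = -0.0009246
∂h/∂y = [100·(-0.36) − 250·(-0.01)] / -32500 = +0.001031
|∇h| = √(-0.0009246² + 0.001031²) = 0.001385

0.0014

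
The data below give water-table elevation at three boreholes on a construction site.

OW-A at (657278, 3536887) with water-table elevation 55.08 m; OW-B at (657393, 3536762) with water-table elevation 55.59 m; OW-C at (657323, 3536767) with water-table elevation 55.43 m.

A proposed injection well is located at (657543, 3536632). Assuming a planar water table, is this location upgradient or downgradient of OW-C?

Three-point gradient (reference OW-A): Δ to OW-B = (115, -125, +0.51), Δ to OW-C = (45, -120, +0.35).
∂h/∂x = +0.002135, ∂h/∂y = -0.002116 (det = -8175).
Head at (657543, 3536632) = 55.08 + (+0.002135)·(265) + (-0.002116)·(-255) = 56.19 m.
That is higher than the 55.43 m at OW-C, so the point is upgradient.

upgradient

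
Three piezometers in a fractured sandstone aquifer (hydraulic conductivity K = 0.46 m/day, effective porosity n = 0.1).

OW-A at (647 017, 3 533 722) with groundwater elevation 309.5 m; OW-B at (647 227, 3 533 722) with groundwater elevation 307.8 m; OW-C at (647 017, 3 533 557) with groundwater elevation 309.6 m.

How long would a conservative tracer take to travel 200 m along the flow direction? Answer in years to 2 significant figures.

∂h/∂x = (307.8 − 309.5) / (647227 − 647017) = -0.008095
∂h/∂y = (309.6 − 309.5) / (3533557 − 3533722) = -0.0006061
|∇h| = √(-0.008095² + -0.0006061²) = 0.008118
Seepage velocity v = K·i/n = 0.46 × 0.008118 / 0.1 = 0.03734 m/day.
t = 200 / 0.03734 = 5356 days = 14.7 years.

15 years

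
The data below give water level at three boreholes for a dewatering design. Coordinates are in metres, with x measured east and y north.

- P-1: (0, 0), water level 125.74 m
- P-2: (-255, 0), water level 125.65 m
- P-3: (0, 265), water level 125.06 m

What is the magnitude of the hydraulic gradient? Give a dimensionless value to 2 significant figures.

∂h/∂x = (125.65 − 125.74) / (-255 − 0) = +0.0003529
∂h/∂y = (125.06 − 125.74) / (265 − 0) = -0.002566
|∇h| = √(0.0003529² + -0.002566²) = 0.00259

0.0026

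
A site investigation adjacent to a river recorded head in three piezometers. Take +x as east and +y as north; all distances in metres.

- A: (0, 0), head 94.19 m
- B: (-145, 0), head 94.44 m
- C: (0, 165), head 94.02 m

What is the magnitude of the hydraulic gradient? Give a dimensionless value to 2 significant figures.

0.0020

∂h/∂x = (94.44 − 94.19) / (-145 − 0) = -0.001724
∂h/∂y = (94.02 − 94.19) / (165 − 0) = -0.001030
|∇h| = √(-0.001724² + -0.001030²) = 0.002008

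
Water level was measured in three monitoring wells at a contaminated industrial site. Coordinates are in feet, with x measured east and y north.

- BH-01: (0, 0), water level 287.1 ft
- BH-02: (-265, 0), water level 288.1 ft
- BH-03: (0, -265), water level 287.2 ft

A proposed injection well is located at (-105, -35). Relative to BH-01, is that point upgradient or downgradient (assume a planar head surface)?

upgradient

∂h/∂x = (288.1 − 287.1) / (-265 − 0) = -0.003774
∂h/∂y = (287.2 − 287.1) / (-265 − 0) = -0.0003774
Head at (-105, -35) = 287.1 + (-0.003774)·(-105) + (-0.0003774)·(-35) = 287.51 ft.
That is higher than the 287.1 ft at BH-01, so the point is upgradient.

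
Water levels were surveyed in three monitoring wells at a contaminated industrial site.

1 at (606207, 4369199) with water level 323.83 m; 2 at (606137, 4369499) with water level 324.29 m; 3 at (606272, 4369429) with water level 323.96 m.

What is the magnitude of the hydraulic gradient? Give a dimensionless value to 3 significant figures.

0.00217

With h = a·x + b·y + c and 1 as origin, the differences give:
  (-70)·a + 300·b = +0.46
  65·a + 230·b = +0.13
Eliminate b (×230 and ×300, subtract): -35600·a = 66.800 → a = ∂h/∂x = -0.001876
Back-substitute: b = ∂h/∂y = +0.001096.
|∇h| = √(-0.001876² + 0.001096²) = 0.002173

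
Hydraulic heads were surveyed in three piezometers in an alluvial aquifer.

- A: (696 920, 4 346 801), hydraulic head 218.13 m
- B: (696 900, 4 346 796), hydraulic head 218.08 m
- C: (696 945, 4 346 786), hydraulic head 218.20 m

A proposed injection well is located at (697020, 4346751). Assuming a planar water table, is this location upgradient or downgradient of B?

upgradient

With h = a·x + b·y + c and A as origin, the differences give:
  (-20)·a + (-5)·b = -0.05
  25·a + (-15)·b = +0.07
Eliminate b (×(-15) and ×(-5), subtract): 425·a = 1.100 → a = ∂h/∂x = +0.002588
Back-substitute: b = ∂h/∂y = -0.0003529.
Head at (697020, 4346751) = 218.13 + (+0.002588)·(100) + (-0.0003529)·(-50) = 218.41 m.
That is higher than the 218.08 m at B, so the point is upgradient.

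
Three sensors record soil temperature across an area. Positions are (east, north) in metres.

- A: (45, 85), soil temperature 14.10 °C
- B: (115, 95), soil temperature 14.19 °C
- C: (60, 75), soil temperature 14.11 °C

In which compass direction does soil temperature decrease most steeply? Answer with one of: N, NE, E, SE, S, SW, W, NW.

SW

With T = a·x + b·y + c and A as origin, the differences give:
  70·a + 10·b = +0.09
  15·a + (-10)·b = +0.01
Eliminate b (×(-10) and ×10, subtract): -850·a = -1.000 → a = ∂T/∂x = +0.001176
Back-substitute: b = ∂T/∂y = +0.0007647.
Steepest decrease is along −∇f = (-0.001176 E, -0.0007647 N) → southwest.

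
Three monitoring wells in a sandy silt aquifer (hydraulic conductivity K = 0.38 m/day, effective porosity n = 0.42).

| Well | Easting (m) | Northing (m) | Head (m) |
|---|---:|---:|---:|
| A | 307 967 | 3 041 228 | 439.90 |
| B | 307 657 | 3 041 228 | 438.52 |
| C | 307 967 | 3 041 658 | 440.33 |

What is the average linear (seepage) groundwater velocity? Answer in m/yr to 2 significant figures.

∂h/∂x = (438.52 − 439.90) / (307657 − 307967) = +0.004452
∂h/∂y = (440.33 − 439.90) / (3041658 − 3041228) = +0.001000
|∇h| = √(0.004452² + 0.001000²) = 0.004563
Seepage velocity v = K·i/n = 0.38 × 0.004563 / 0.42 = 0.004128 m/day = 1.508 m/yr.

1.5 m/yr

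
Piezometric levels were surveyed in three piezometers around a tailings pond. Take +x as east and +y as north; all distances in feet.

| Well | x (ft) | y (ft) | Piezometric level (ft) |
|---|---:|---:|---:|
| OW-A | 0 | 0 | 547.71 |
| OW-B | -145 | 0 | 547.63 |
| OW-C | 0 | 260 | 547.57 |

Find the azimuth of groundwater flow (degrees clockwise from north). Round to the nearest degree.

314°

∂h/∂x = (547.63 − 547.71) / (-145 − 0) = +0.0005517
∂h/∂y = (547.57 − 547.71) / (260 − 0) = -0.0005385
Flow direction (−∇h) has components (-0.0005517 E, +0.0005385 N).
Azimuth = atan2(E, N) = atan2(-0.0005517, +0.0005385) = 314.3° ≈ 314°.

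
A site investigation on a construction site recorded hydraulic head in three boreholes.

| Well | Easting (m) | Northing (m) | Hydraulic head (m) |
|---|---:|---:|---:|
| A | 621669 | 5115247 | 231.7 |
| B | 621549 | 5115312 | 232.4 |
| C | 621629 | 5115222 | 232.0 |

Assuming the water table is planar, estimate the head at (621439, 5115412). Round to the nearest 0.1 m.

233.0 m

With h = a·x + b·y + c and A as origin, the differences give:
  (-120)·a + 65·b = +0.7
  (-40)·a + (-25)·b = +0.3
Eliminate b (×(-25) and ×65, subtract): 5600·a = -37.00 → a = ∂h/∂x = -0.006607
Back-substitute: b = ∂h/∂y = -0.001429.
h(621439, 5115412) = 231.7 + (-0.006607)·(-230) + (-0.001429)·(165) = 231.7 +1.520 -0.236 = 232.984 m.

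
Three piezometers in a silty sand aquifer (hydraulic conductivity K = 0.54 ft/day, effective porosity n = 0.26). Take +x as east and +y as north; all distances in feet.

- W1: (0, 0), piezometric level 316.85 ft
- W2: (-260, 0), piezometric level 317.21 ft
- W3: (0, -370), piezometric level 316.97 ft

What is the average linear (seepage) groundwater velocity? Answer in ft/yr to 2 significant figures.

1.1 ft/yr

∂h/∂x = (317.21 − 316.85) / (-260 − 0) = -0.001385
∂h/∂y = (316.97 − 316.85) / (-370 − 0) = -0.0003243
|∇h| = √(-0.001385² + -0.0003243²) = 0.001422
Seepage velocity v = K·i/n = 0.54 × 0.001422 / 0.26 = 0.002953 ft/day = 1.079 ft/yr.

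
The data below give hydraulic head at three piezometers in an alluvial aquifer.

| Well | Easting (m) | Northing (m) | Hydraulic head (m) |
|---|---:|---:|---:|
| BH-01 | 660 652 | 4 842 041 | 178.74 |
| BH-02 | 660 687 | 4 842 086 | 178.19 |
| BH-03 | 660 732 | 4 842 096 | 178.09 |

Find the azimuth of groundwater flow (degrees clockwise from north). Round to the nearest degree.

357°

With h = a·x + b·y + c and BH-01 as origin, the differences give:
  35·a + 45·b = -0.55
  80·a + 55·b = -0.65
Eliminate b (×55 and ×45, subtract): -1675·a = -1.000 → a = ∂h/∂x = +0.0005970
Back-substitute: b = ∂h/∂y = -0.01269.
Flow direction (−∇h) has components (-0.0005970 E, +0.01269 N).
Azimuth = atan2(E, N) = atan2(-0.0005970, +0.01269) = 357.3° ≈ 357°.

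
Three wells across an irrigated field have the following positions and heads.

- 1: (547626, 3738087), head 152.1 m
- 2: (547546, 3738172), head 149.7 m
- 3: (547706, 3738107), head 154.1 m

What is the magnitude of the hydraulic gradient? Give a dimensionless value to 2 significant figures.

0.026

Taking 1 as reference: 2−1 = (-80, 85, -2.4); 3−1 = (80, 20, +2.0).
Solve a·Δx + b·Δy = Δh: det = (-80)·20 − 80·85 = -8400.
∂h/∂x = [(-2.4)·20 − (+2.0)·85] / -8400 = +0.02595
∂h/∂y = [(-80)·(+2.0) − 80·(-2.4)] / -8400 = -0.003810
|∇h| = √(0.02595² + -0.003810²) = 0.02623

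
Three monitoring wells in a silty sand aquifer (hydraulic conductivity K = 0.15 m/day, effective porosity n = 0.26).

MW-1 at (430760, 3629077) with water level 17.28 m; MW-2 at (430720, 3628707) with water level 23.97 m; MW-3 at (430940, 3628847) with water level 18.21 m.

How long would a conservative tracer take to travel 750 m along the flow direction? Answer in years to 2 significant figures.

With h = a·x + b·y + c and MW-1 as origin, the differences give:
  (-40)·a + (-370)·b = +6.69
  180·a + (-230)·b = +0.93
Eliminate b (×(-230) and ×(-370), subtract): 75800·a = -1194.600 → a = ∂h/∂x = -0.01576
Back-substitute: b = ∂h/∂y = -0.01638.
|∇h| = √(-0.01576² + -0.01638²) = 0.02273
Seepage velocity v = K·i/n = 0.15 × 0.02273 / 0.26 = 0.01311 m/day.
t = 750 / 0.01311 = 5.721e+04 days = 157 years.

160 years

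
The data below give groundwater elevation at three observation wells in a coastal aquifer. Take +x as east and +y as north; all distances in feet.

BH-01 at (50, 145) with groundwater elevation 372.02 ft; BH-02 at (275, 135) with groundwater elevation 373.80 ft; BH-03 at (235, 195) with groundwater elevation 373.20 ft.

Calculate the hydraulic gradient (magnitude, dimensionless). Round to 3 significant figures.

0.00911

With h = a·x + b·y + c and BH-01 as origin, the differences give:
  225·a + (-10)·b = +1.78
  185·a + 50·b = +1.18
Eliminate b (×50 and ×(-10), subtract): 13100·a = 100.800 → a = ∂h/∂x = +0.007695
Back-substitute: b = ∂h/∂y = -0.004870.
|∇h| = √(0.007695² + -0.004870²) = 0.009107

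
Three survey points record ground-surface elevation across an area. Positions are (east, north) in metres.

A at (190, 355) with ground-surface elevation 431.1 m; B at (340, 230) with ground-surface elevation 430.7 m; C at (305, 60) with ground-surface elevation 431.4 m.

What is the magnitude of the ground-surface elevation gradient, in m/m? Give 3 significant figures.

0.00603 m/m

Differences from A: to B (Δx, Δy, Δh) = (150, -125, -0.4); to C = (115, -295, +0.3).
Solve a·Δx + b·Δy = Δz: det = 150·(-295) − 115·(-125) = -29875.
∂z/∂x = [(-0.4)·(-295) − (+0.3)·(-125)] / -29875 = -0.005205
∂z/∂y = [150·(+0.3) − 115·(-0.4)] / -29875 = -0.003046
|∇f| = √(-0.005205² + -0.003046²) = 0.006031 m/m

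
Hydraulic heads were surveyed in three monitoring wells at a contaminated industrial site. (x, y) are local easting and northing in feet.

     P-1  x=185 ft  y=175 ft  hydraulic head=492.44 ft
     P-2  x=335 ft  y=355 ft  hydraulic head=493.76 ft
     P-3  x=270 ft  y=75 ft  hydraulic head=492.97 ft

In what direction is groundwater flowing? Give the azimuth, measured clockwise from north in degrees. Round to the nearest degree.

Three-point gradient (reference P-1): Δ to P-2 = (150, 180, +1.32), Δ to P-3 = (85, -100, +0.53).
∂h/∂x = +0.007505, ∂h/∂y = +0.001079 (det = -30300).
Flow direction (−∇h) has components (-0.007505 E, -0.001079 N).
Azimuth = atan2(E, N) = atan2(-0.007505, -0.001079) = 261.8° ≈ 262°.

262°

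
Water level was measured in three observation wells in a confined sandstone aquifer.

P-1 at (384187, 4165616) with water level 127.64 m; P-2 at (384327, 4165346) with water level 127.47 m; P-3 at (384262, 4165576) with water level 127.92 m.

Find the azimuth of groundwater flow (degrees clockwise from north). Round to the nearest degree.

238°

Taking P-1 as reference: P-2−P-1 = (140, -270, -0.17); P-3−P-1 = (75, -40, +0.28).
Determinant of the coordinate differences = 140·(-40) − 75·(-270) = 14650.
∂h/∂x = [(-0.17)·(-40) − (+0.28)·(-270)] / 14650 = +0.005625
∂h/∂y = [140·(+0.28) − 75·(-0.17)] / 14650 = +0.003546
Flow direction (−∇h) has components (-0.005625 E, -0.003546 N).
Azimuth = atan2(E, N) = atan2(-0.005625, -0.003546) = 237.8° ≈ 238°.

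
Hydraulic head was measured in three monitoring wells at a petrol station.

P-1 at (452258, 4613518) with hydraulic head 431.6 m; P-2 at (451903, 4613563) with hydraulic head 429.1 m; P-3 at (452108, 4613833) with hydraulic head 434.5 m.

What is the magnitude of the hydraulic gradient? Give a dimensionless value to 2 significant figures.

0.016

Taking P-1 as reference: P-2−P-1 = (-355, 45, -2.5); P-3−P-1 = (-150, 315, +2.9).
Solve a·Δx + b·Δy = Δh: det = (-355)·315 − (-150)·45 = -105075.
∂h/∂x = [(-2.5)·315 − (+2.9)·45] / -105075 = +0.008737
∂h/∂y = [(-355)·(+2.9) − (-150)·(-2.5)] / -105075 = +0.01337
|∇h| = √(0.008737² + 0.01337²) = 0.01597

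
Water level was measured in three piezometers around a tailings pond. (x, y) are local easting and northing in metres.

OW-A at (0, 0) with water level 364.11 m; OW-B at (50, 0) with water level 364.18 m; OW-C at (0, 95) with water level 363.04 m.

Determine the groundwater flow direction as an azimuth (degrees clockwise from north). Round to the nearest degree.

353°

∂h/∂x = (364.18 − 364.11) / (50 − 0) = +0.001400
∂h/∂y = (363.04 − 364.11) / (95 − 0) = -0.01126
Flow direction (−∇h) has components (-0.001400 E, +0.01126 N).
Azimuth = atan2(E, N) = atan2(-0.001400, +0.01126) = 352.9° ≈ 353°.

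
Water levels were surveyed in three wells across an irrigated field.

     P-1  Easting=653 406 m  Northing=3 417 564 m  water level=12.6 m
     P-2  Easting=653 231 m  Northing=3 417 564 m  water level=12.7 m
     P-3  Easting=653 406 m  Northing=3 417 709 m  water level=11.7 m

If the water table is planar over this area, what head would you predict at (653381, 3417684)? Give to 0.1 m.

11.9 m

∂h/∂x = (12.7 − 12.6) / (653231 − 653406) = -0.0005714
∂h/∂y = (11.7 − 12.6) / (3417709 − 3417564) = -0.006207
h(653381, 3417684) = 12.6 + (-0.0005714)·(-25) + (-0.006207)·(120) = 12.6 +0.014 -0.745 = 11.869 m.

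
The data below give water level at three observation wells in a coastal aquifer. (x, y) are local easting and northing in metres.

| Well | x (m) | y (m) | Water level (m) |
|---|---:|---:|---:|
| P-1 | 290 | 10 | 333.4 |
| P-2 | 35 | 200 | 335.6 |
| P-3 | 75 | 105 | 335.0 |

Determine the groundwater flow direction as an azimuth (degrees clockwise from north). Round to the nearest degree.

124°

Differences from P-1: to P-2 (Δx, Δy, Δh) = (-255, 190, +2.2); to P-3 = (-215, 95, +1.6).
Solve a·Δx + b·Δy = Δh: det = (-255)·95 − (-215)·190 = 16625.
∂h/∂x = [(+2.2)·95 − (+1.6)·190] / 16625 = -0.005714
∂h/∂y = [(-255)·(+1.6) − (-215)·(+2.2)] / 16625 = +0.003910
Flow direction (−∇h) has components (+0.005714 E, -0.003910 N).
Azimuth = atan2(E, N) = atan2(+0.005714, -0.003910) = 124.4° ≈ 124°.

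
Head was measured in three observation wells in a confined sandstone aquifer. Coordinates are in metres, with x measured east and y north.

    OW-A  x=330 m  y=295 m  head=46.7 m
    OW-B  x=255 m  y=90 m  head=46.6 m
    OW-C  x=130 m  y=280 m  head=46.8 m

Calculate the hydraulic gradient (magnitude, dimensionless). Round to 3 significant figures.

0.000883

With h = a·x + b·y + c and OW-A as origin, the differences give:
  (-75)·a + (-205)·b = -0.1
  (-200)·a + (-15)·b = +0.1
Eliminate b (×(-15) and ×(-205), subtract): -39875·a = 22.00 → a = ∂h/∂x = -0.0005517
Back-substitute: b = ∂h/∂y = +0.0006897.
|∇h| = √(-0.0005517² + 0.0006897²) = 0.0008832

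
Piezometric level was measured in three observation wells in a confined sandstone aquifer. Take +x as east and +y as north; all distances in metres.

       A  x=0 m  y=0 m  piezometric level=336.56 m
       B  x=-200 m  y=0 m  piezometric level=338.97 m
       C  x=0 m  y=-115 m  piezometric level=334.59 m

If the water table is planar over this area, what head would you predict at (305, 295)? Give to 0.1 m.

∂h/∂x = (338.97 − 336.56) / (-200 − 0) = -0.01205
∂h/∂y = (334.59 − 336.56) / (-115 − 0) = +0.01713
h(305, 295) = 336.56 + (-0.01205)·(305) + (+0.01713)·(295) = 336.56 -3.675 +5.053 = 337.938 m.

337.9 m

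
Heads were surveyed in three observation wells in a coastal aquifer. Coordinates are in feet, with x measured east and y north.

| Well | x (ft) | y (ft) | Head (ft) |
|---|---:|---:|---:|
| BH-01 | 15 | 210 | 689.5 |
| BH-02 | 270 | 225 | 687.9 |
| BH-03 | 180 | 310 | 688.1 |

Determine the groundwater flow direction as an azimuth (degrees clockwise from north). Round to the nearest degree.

Taking BH-01 as reference: BH-02−BH-01 = (255, 15, -1.6); BH-03−BH-01 = (165, 100, -1.4).
Determinant of the coordinate differences = 255·100 − 165·15 = 23025.
∂h/∂x = [(-1.6)·100 − (-1.4)·15] / 23025 = -0.006037
∂h/∂y = [255·(-1.4) − 165·(-1.6)] / 23025 = -0.004039
Flow direction (−∇h) has components (+0.006037 E, +0.004039 N).
Azimuth = atan2(E, N) = atan2(+0.006037, +0.004039) = 56.2° ≈ 056°.

056°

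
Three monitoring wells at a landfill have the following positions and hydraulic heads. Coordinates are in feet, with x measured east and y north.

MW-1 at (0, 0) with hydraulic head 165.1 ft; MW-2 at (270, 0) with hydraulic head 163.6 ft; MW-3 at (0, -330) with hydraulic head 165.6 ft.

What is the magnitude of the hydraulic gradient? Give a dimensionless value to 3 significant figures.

0.00576

∂h/∂x = (163.6 − 165.1) / (270 − 0) = -0.005556
∂h/∂y = (165.6 − 165.1) / (-330 − 0) = -0.001515
|∇h| = √(-0.005556² + -0.001515²) = 0.005759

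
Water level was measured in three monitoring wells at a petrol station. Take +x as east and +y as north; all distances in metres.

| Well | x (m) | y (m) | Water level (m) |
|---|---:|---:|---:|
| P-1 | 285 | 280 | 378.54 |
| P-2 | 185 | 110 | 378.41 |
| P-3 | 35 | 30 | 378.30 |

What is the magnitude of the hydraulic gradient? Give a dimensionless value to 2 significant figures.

0.00068

Differences from P-1: to P-2 (Δx, Δy, Δh) = (-100, -170, -0.13); to P-3 = (-250, -250, -0.24).
Solve a·Δx + b·Δy = Δh: det = (-100)·(-250) − (-250)·(-170) = -17500.
∂h/∂x = [(-0.13)·(-250) − (-0.24)·(-170)] / -17500 = +0.0004743
∂h/∂y = [(-100)·(-0.24) − (-250)·(-0.13)] / -17500 = +0.0004857
|∇h| = √(0.0004743² + 0.0004857²) = 0.0006789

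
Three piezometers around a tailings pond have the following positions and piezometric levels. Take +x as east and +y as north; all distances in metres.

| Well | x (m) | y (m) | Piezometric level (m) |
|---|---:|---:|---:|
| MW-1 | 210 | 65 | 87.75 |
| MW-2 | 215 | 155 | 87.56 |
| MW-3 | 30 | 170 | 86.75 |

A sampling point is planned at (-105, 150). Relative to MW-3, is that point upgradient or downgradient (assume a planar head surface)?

Three-point gradient (reference MW-1): Δ to MW-2 = (5, 90, -0.19), Δ to MW-3 = (-180, 105, -1.00).
∂h/∂x = +0.004188, ∂h/∂y = -0.002344 (det = 16725).
Head at (-105, 150) = 87.75 + (+0.004188)·(-315) + (-0.002344)·(85) = 86.23 m.
That is lower than the 86.75 m at MW-3, so the point is downgradient.

downgradient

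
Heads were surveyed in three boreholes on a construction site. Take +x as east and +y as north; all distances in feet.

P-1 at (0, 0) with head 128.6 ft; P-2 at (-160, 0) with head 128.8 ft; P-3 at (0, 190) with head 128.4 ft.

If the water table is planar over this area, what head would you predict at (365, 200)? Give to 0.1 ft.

127.9 ft

∂h/∂x = (128.8 − 128.6) / (-160 − 0) = -0.001250
∂h/∂y = (128.4 − 128.6) / (190 − 0) = -0.001053
h(365, 200) = 128.6 + (-0.001250)·(365) + (-0.001053)·(200) = 128.6 -0.456 -0.211 = 127.933 ft.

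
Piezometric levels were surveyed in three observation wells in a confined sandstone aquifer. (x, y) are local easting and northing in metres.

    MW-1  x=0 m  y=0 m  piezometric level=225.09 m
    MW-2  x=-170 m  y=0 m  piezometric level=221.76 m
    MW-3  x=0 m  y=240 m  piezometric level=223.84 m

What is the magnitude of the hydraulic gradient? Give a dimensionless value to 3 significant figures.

0.0203

∂h/∂x = (221.76 − 225.09) / (-170 − 0) = +0.01959
∂h/∂y = (223.84 − 225.09) / (240 − 0) = -0.005208
|∇h| = √(0.01959² + -0.005208²) = 0.02027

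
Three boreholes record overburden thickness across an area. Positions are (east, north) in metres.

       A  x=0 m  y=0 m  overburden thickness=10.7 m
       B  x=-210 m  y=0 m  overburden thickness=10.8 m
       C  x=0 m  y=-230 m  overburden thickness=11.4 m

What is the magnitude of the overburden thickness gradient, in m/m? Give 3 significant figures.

0.00308 m/m

∂d/∂x = (10.8 − 10.7) / (-210 − 0) = -0.0004762
∂d/∂y = (11.4 − 10.7) / (-230 − 0) = -0.003043
|∇f| = √(-0.0004762² + -0.003043²) = 0.00308 m/m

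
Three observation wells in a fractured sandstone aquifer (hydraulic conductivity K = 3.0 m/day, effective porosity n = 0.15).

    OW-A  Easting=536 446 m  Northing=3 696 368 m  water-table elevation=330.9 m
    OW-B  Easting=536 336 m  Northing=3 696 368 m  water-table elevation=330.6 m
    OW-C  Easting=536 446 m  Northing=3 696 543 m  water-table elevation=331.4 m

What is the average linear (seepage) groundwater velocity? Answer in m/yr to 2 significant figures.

29 m/yr

∂h/∂x = (330.6 − 330.9) / (536336 − 536446) = +0.002727
∂h/∂y = (331.4 − 330.9) / (3696543 − 3696368) = +0.002857
|∇h| = √(0.002727² + 0.002857²) = 0.00395
Seepage velocity v = K·i/n = 3.0 × 0.00395 / 0.15 = 0.079 m/day = 28.85 m/yr.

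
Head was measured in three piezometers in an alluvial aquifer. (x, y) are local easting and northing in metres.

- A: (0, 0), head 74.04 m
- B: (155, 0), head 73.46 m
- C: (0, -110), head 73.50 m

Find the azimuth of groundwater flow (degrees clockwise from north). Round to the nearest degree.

143°

∂h/∂x = (73.46 − 74.04) / (155 − 0) = -0.003742
∂h/∂y = (73.50 − 74.04) / (-110 − 0) = +0.004909
Flow direction (−∇h) has components (+0.003742 E, -0.004909 N).
Azimuth = atan2(E, N) = atan2(+0.003742, -0.004909) = 142.7° ≈ 143°.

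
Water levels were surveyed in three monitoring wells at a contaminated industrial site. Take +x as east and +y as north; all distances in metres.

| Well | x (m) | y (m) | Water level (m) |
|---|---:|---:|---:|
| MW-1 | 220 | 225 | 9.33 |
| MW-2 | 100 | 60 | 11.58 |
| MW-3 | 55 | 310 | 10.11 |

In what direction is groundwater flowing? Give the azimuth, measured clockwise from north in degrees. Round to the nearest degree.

049°

With h = a·x + b·y + c and MW-1 as origin, the differences give:
  (-120)·a + (-165)·b = +2.25
  (-165)·a + 85·b = +0.78
Eliminate b (×85 and ×(-165), subtract): -37425·a = 319.950 → a = ∂h/∂x = -0.008549
Back-substitute: b = ∂h/∂y = -0.007419.
Flow direction (−∇h) has components (+0.008549 E, +0.007419 N).
Azimuth = atan2(E, N) = atan2(+0.008549, +0.007419) = 49.0° ≈ 049°.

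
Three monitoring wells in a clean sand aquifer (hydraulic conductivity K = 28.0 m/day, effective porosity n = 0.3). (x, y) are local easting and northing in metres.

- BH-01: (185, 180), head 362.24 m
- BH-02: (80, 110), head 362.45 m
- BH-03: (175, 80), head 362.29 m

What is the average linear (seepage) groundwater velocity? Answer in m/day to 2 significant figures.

Taking BH-01 as reference: BH-02−BH-01 = (-105, -70, +0.21); BH-03−BH-01 = (-10, -100, +0.05).
Determinant of the coordinate differences = (-105)·(-100) − (-10)·(-70) = 9800.
∂h/∂x = [(+0.21)·(-100) − (+0.05)·(-70)] / 9800 = -0.001786
∂h/∂y = [(-105)·(+0.05) − (-10)·(+0.21)] / 9800 = -0.0003214
|∇h| = √(-0.001786² + -0.0003214²) = 0.001815
Seepage velocity v = K·i/n = 28.0 × 0.001815 / 0.3 = 0.1694 m/day.

0.17 m/day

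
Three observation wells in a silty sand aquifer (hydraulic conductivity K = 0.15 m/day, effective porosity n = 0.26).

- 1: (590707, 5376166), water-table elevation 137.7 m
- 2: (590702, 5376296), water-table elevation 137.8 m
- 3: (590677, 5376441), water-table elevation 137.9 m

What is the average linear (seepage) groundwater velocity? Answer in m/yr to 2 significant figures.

Taking 1 as reference: 2−1 = (-5, 130, +0.1); 3−1 = (-30, 275, +0.2).
Solve a·Δx + b·Δy = Δh: det = (-5)·275 − (-30)·130 = 2525.
∂h/∂x = [(+0.1)·275 − (+0.2)·130] / 2525 = +0.0005941
∂h/∂y = [(-5)·(+0.2) − (-30)·(+0.1)] / 2525 = +0.0007921
|∇h| = √(0.0005941² + 0.0007921²) = 0.0009901
Seepage velocity v = K·i/n = 0.15 × 0.0009901 / 0.26 = 0.0005712 m/day = 0.2086 m/yr.

0.21 m/yr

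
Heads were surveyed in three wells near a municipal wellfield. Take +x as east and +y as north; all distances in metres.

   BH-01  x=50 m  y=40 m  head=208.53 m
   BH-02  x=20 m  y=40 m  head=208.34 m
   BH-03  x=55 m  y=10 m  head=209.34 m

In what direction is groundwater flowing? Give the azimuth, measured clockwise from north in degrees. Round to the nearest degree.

Three-point gradient (reference BH-01): Δ to BH-02 = (-30, 0, -0.19), Δ to BH-03 = (5, -30, +0.81).
∂h/∂x = +0.006333, ∂h/∂y = -0.02594 (det = 900).
Flow direction (−∇h) has components (-0.006333 E, +0.02594 N).
Azimuth = atan2(E, N) = atan2(-0.006333, +0.02594) = 346.3° ≈ 346°.

346°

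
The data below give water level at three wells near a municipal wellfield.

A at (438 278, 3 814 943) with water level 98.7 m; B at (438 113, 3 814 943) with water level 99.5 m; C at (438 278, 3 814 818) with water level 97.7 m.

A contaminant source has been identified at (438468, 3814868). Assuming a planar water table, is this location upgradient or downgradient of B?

downgradient

∂h/∂x = (99.5 − 98.7) / (438113 − 438278) = -0.004848
∂h/∂y = (97.7 − 98.7) / (3814818 − 3814943) = +0.008000
Head at (438468, 3814868) = 98.7 + (-0.004848)·(190) + (+0.008000)·(-75) = 97.18 m.
That is lower than the 99.5 m at B, so the point is downgradient.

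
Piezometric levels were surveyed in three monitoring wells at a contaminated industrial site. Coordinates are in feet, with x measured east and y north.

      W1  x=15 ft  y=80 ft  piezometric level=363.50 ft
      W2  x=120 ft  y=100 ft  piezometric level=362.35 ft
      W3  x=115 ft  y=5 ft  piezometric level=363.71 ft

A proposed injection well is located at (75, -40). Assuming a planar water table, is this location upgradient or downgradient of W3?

With h = a·x + b·y + c and W1 as origin, the differences give:
  105·a + 20·b = -1.15
  100·a + (-75)·b = +0.21
Eliminate b (×(-75) and ×20, subtract): -9875·a = 82.050 → a = ∂h/∂x = -0.008309
Back-substitute: b = ∂h/∂y = -0.01388.
Head at (75, -40) = 363.50 + (-0.008309)·(60) + (-0.01388)·(-120) = 364.67 ft.
That is higher than the 363.71 ft at W3, so the point is upgradient.

upgradient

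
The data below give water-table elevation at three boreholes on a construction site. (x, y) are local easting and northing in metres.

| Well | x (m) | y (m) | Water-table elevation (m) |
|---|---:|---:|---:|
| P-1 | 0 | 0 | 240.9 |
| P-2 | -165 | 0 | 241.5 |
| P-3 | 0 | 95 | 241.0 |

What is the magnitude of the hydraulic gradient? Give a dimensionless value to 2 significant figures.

∂h/∂x = (241.5 − 240.9) / (-165 − 0) = -0.003636
∂h/∂y = (241.0 − 240.9) / (95 − 0) = +0.001053
|∇h| = √(-0.003636² + 0.001053²) = 0.003785

0.0038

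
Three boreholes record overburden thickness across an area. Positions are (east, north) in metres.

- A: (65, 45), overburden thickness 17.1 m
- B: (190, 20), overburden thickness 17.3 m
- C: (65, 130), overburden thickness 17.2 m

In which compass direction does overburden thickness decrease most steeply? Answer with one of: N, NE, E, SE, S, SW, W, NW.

Differences from A: to B (Δx, Δy, Δh) = (125, -25, +0.2); to C = (0, 85, +0.1).
Determinant of the coordinate differences = 125·85 − 0·(-25) = 10625.
∂d/∂x = [(+0.2)·85 − (+0.1)·(-25)] / 10625 = +0.001835
∂d/∂y = [125·(+0.1) − 0·(+0.2)] / 10625 = +0.001176
Steepest decrease is along −∇f = (-0.001835 E, -0.001176 N) → southwest.

SW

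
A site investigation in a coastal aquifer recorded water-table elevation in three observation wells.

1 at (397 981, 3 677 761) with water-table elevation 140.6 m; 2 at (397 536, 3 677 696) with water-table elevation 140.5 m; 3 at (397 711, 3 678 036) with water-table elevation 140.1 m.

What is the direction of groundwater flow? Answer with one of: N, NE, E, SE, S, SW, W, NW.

With h = a·x + b·y + c and 1 as origin, the differences give:
  (-445)·a + (-65)·b = -0.1
  (-270)·a + 275·b = -0.5
Eliminate b (×275 and ×(-65), subtract): -139925·a = -60.00 → a = ∂h/∂x = +0.0004288
Back-substitute: b = ∂h/∂y = -0.001397.
Flow = −∇h = (-0.0004288 east, +0.001397 north), which points north.

N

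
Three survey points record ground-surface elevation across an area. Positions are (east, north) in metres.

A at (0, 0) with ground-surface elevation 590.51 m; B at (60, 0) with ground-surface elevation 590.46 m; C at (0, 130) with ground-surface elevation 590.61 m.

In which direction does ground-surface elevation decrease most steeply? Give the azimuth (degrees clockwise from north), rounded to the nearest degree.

∂z/∂x = (590.46 − 590.51) / (60 − 0) = -0.0008333
∂z/∂y = (590.61 − 590.51) / (130 − 0) = +0.0007692
Steepest decrease is along −∇f: components (+0.0008333 E, -0.0007692 N).
Azimuth = atan2(+0.0008333, -0.0007692) = 132.7° ≈ 133°.

133°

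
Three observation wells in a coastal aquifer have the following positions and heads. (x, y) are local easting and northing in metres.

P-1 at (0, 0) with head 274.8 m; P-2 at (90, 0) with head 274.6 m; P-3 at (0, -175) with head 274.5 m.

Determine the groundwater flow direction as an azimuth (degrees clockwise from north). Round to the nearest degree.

∂h/∂x = (274.6 − 274.8) / (90 − 0) = -0.002222
∂h/∂y = (274.5 − 274.8) / (-175 − 0) = +0.001714
Flow direction (−∇h) has components (+0.002222 E, -0.001714 N).
Azimuth = atan2(E, N) = atan2(+0.002222, -0.001714) = 127.6° ≈ 128°.

128°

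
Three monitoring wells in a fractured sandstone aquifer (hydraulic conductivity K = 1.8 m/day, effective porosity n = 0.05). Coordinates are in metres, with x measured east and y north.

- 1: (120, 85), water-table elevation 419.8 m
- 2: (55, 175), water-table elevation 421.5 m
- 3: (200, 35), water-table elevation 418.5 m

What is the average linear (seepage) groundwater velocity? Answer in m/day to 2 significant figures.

0.55 m/day

Three-point gradient (reference 1): Δ to 2 = (-65, 90, +1.7), Δ to 3 = (80, -50, -1.3).
∂h/∂x = -0.008101, ∂h/∂y = +0.01304 (det = -3950).
|∇h| = √(-0.008101² + 0.01304²) = 0.01535
Seepage velocity v = K·i/n = 1.8 × 0.01535 / 0.05 = 0.5526 m/day.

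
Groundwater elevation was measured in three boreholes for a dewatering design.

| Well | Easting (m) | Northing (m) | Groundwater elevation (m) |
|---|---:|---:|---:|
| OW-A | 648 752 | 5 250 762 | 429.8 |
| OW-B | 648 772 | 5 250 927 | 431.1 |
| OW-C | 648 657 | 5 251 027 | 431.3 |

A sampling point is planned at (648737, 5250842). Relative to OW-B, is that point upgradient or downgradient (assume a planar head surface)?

downgradient

Differences from OW-A: to OW-B (Δx, Δy, Δh) = (20, 165, +1.3); to OW-C = (-95, 265, +1.5).
Solve a·Δx + b·Δy = Δh: det = 20·265 − (-95)·165 = 20975.
∂h/∂x = [(+1.3)·265 − (+1.5)·165] / 20975 = +0.004625
∂h/∂y = [20·(+1.5) − (-95)·(+1.3)] / 20975 = +0.007318
Head at (648737, 5250842) = 429.8 + (+0.004625)·(-15) + (+0.007318)·(80) = 430.32 m.
That is lower than the 431.1 m at OW-B, so the point is downgradient.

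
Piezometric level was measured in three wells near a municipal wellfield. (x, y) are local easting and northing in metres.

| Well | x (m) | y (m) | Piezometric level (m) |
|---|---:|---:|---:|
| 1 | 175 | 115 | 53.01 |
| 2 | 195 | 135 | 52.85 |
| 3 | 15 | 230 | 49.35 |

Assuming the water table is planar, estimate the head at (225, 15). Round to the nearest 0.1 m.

55.3 m

With h = a·x + b·y + c and 1 as origin, the differences give:
  20·a + 20·b = -0.16
  (-160)·a + 115·b = -3.66
Eliminate b (×115 and ×20, subtract): 5500·a = 54.800 → a = ∂h/∂x = +0.009964
Back-substitute: b = ∂h/∂y = -0.01796.
h(225, 15) = 53.01 + (+0.009964)·(50) + (-0.01796)·(-100) = 53.01 +0.498 +1.796 = 55.305 m.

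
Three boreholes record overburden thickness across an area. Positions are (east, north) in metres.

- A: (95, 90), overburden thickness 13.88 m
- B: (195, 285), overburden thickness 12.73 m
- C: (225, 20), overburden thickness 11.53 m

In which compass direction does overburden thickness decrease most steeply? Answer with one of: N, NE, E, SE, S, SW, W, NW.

Differences from A: to B (Δx, Δy, Δh) = (100, 195, -1.15); to C = (130, -70, -2.35).
Determinant of the coordinate differences = 100·(-70) − 130·195 = -32350.
∂d/∂x = [(-1.15)·(-70) − (-2.35)·195] / -32350 = -0.01665
∂d/∂y = [100·(-2.35) − 130·(-1.15)] / -32350 = +0.002643
Steepest decrease is along −∇f = (+0.01665 E, -0.002643 N) → east.

E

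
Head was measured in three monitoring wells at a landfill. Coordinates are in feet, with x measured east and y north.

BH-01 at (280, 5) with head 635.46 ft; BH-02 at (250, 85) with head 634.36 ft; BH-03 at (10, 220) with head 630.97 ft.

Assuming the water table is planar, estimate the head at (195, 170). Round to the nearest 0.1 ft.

Taking BH-01 as reference: BH-02−BH-01 = (-30, 80, -1.10); BH-03−BH-01 = (-270, 215, -4.49).
Determinant of the coordinate differences = (-30)·215 − (-270)·80 = 15150.
∂h/∂x = [(-1.10)·215 − (-4.49)·80] / 15150 = +0.008099
∂h/∂y = [(-30)·(-4.49) − (-270)·(-1.10)] / 15150 = -0.01071
h(195, 170) = 635.46 + (+0.008099)·(-85) + (-0.01071)·(165) = 635.46 -0.688 -1.768 = 633.004 ft.

633.0 ft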